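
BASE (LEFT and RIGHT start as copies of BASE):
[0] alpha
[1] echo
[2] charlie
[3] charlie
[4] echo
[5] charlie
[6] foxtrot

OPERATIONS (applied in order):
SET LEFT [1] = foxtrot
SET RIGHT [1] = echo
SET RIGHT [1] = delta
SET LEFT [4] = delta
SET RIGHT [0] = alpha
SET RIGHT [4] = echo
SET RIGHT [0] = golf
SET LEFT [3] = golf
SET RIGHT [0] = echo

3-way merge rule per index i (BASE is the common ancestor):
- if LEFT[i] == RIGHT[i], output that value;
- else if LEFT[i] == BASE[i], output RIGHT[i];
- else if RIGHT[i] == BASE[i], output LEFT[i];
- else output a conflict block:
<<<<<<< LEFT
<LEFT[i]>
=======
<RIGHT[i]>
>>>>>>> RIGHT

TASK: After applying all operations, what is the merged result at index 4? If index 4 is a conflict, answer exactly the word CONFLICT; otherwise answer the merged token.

Final LEFT:  [alpha, foxtrot, charlie, golf, delta, charlie, foxtrot]
Final RIGHT: [echo, delta, charlie, charlie, echo, charlie, foxtrot]
i=0: L=alpha=BASE, R=echo -> take RIGHT -> echo
i=1: BASE=echo L=foxtrot R=delta all differ -> CONFLICT
i=2: L=charlie R=charlie -> agree -> charlie
i=3: L=golf, R=charlie=BASE -> take LEFT -> golf
i=4: L=delta, R=echo=BASE -> take LEFT -> delta
i=5: L=charlie R=charlie -> agree -> charlie
i=6: L=foxtrot R=foxtrot -> agree -> foxtrot
Index 4 -> delta

Answer: delta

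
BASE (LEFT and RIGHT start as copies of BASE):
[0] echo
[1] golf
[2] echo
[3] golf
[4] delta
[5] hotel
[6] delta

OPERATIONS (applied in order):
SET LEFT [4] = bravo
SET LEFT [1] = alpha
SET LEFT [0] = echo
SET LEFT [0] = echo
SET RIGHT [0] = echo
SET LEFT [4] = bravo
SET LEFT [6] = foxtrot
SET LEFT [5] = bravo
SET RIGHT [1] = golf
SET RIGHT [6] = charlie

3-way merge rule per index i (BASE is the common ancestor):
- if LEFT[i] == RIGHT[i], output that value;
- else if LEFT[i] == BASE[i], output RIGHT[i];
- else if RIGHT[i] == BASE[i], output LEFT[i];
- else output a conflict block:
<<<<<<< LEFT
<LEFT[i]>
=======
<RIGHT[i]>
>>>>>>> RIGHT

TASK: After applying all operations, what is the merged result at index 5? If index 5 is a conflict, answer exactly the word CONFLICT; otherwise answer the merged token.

Answer: bravo

Derivation:
Final LEFT:  [echo, alpha, echo, golf, bravo, bravo, foxtrot]
Final RIGHT: [echo, golf, echo, golf, delta, hotel, charlie]
i=0: L=echo R=echo -> agree -> echo
i=1: L=alpha, R=golf=BASE -> take LEFT -> alpha
i=2: L=echo R=echo -> agree -> echo
i=3: L=golf R=golf -> agree -> golf
i=4: L=bravo, R=delta=BASE -> take LEFT -> bravo
i=5: L=bravo, R=hotel=BASE -> take LEFT -> bravo
i=6: BASE=delta L=foxtrot R=charlie all differ -> CONFLICT
Index 5 -> bravo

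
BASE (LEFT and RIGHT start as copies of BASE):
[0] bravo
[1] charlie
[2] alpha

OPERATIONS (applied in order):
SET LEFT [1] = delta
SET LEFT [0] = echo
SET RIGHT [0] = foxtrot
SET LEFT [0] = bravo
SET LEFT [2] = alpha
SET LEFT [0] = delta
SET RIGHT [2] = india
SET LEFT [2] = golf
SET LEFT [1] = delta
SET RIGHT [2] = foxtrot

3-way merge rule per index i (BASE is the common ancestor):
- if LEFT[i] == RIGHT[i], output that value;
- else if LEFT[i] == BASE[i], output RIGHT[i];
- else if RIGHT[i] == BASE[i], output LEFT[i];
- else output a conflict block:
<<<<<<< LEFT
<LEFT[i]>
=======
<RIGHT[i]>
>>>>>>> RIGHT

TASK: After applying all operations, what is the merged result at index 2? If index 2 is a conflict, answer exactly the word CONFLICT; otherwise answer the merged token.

Final LEFT:  [delta, delta, golf]
Final RIGHT: [foxtrot, charlie, foxtrot]
i=0: BASE=bravo L=delta R=foxtrot all differ -> CONFLICT
i=1: L=delta, R=charlie=BASE -> take LEFT -> delta
i=2: BASE=alpha L=golf R=foxtrot all differ -> CONFLICT
Index 2 -> CONFLICT

Answer: CONFLICT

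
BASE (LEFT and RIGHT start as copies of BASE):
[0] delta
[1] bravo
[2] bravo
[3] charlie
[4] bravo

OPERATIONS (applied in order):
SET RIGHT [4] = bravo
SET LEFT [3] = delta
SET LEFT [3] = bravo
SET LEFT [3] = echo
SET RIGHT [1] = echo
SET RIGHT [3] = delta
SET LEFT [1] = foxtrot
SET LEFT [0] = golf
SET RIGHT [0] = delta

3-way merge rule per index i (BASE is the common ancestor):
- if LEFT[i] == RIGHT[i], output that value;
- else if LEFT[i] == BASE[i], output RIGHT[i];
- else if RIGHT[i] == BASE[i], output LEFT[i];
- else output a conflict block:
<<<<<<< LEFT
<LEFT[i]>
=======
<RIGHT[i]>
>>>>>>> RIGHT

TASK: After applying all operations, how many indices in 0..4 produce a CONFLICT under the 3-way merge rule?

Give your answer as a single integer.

Final LEFT:  [golf, foxtrot, bravo, echo, bravo]
Final RIGHT: [delta, echo, bravo, delta, bravo]
i=0: L=golf, R=delta=BASE -> take LEFT -> golf
i=1: BASE=bravo L=foxtrot R=echo all differ -> CONFLICT
i=2: L=bravo R=bravo -> agree -> bravo
i=3: BASE=charlie L=echo R=delta all differ -> CONFLICT
i=4: L=bravo R=bravo -> agree -> bravo
Conflict count: 2

Answer: 2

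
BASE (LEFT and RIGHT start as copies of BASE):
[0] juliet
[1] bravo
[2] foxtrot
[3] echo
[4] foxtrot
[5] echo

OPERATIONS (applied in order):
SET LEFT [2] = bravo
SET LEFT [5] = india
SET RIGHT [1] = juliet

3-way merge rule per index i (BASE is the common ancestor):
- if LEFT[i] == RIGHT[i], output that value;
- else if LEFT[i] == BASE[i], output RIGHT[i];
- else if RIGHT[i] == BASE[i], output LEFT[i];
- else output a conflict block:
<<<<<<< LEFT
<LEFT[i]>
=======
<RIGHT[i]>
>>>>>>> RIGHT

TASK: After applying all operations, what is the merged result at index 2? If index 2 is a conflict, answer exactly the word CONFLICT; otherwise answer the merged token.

Answer: bravo

Derivation:
Final LEFT:  [juliet, bravo, bravo, echo, foxtrot, india]
Final RIGHT: [juliet, juliet, foxtrot, echo, foxtrot, echo]
i=0: L=juliet R=juliet -> agree -> juliet
i=1: L=bravo=BASE, R=juliet -> take RIGHT -> juliet
i=2: L=bravo, R=foxtrot=BASE -> take LEFT -> bravo
i=3: L=echo R=echo -> agree -> echo
i=4: L=foxtrot R=foxtrot -> agree -> foxtrot
i=5: L=india, R=echo=BASE -> take LEFT -> india
Index 2 -> bravo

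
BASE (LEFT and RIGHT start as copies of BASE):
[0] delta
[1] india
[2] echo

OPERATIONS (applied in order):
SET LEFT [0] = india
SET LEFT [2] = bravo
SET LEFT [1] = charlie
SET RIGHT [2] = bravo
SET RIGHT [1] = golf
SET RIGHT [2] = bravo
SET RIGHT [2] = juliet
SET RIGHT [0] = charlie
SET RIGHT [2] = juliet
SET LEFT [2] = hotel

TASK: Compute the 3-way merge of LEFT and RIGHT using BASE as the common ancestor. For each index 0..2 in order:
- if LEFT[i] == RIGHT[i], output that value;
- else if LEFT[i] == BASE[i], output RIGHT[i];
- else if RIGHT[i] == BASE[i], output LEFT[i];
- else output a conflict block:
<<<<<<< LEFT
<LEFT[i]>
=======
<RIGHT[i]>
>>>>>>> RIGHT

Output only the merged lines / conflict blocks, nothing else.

Answer: <<<<<<< LEFT
india
=======
charlie
>>>>>>> RIGHT
<<<<<<< LEFT
charlie
=======
golf
>>>>>>> RIGHT
<<<<<<< LEFT
hotel
=======
juliet
>>>>>>> RIGHT

Derivation:
Final LEFT:  [india, charlie, hotel]
Final RIGHT: [charlie, golf, juliet]
i=0: BASE=delta L=india R=charlie all differ -> CONFLICT
i=1: BASE=india L=charlie R=golf all differ -> CONFLICT
i=2: BASE=echo L=hotel R=juliet all differ -> CONFLICT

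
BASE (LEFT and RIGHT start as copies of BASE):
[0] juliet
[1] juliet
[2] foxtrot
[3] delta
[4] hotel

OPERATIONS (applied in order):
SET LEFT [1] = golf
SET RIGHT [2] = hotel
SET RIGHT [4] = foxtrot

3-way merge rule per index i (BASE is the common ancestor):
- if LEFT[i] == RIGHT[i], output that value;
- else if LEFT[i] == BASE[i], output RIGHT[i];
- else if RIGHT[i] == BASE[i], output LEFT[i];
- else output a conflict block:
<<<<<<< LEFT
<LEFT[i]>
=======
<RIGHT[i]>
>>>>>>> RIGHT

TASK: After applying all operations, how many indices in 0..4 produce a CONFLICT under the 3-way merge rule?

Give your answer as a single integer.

Final LEFT:  [juliet, golf, foxtrot, delta, hotel]
Final RIGHT: [juliet, juliet, hotel, delta, foxtrot]
i=0: L=juliet R=juliet -> agree -> juliet
i=1: L=golf, R=juliet=BASE -> take LEFT -> golf
i=2: L=foxtrot=BASE, R=hotel -> take RIGHT -> hotel
i=3: L=delta R=delta -> agree -> delta
i=4: L=hotel=BASE, R=foxtrot -> take RIGHT -> foxtrot
Conflict count: 0

Answer: 0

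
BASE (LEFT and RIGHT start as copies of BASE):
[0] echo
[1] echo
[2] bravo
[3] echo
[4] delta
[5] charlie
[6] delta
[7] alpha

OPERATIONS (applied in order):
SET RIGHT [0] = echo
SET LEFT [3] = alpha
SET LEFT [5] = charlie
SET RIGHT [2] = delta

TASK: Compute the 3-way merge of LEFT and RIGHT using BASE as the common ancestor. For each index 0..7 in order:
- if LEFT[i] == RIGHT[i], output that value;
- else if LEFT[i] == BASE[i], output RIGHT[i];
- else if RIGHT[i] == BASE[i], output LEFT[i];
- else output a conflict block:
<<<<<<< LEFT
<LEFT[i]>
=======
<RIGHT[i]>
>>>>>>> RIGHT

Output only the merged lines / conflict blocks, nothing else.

Answer: echo
echo
delta
alpha
delta
charlie
delta
alpha

Derivation:
Final LEFT:  [echo, echo, bravo, alpha, delta, charlie, delta, alpha]
Final RIGHT: [echo, echo, delta, echo, delta, charlie, delta, alpha]
i=0: L=echo R=echo -> agree -> echo
i=1: L=echo R=echo -> agree -> echo
i=2: L=bravo=BASE, R=delta -> take RIGHT -> delta
i=3: L=alpha, R=echo=BASE -> take LEFT -> alpha
i=4: L=delta R=delta -> agree -> delta
i=5: L=charlie R=charlie -> agree -> charlie
i=6: L=delta R=delta -> agree -> delta
i=7: L=alpha R=alpha -> agree -> alpha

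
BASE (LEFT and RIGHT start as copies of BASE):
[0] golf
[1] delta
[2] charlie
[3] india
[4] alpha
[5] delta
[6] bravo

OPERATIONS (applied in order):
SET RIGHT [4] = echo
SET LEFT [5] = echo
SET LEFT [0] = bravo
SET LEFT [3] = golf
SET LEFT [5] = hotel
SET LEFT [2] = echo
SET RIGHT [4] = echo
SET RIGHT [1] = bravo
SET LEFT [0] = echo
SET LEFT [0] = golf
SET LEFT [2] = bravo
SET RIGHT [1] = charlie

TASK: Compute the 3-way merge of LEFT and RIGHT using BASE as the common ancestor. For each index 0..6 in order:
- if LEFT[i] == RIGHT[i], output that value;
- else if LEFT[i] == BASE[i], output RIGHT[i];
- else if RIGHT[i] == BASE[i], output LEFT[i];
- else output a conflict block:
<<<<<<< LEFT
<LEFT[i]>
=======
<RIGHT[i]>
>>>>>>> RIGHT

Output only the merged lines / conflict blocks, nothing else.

Final LEFT:  [golf, delta, bravo, golf, alpha, hotel, bravo]
Final RIGHT: [golf, charlie, charlie, india, echo, delta, bravo]
i=0: L=golf R=golf -> agree -> golf
i=1: L=delta=BASE, R=charlie -> take RIGHT -> charlie
i=2: L=bravo, R=charlie=BASE -> take LEFT -> bravo
i=3: L=golf, R=india=BASE -> take LEFT -> golf
i=4: L=alpha=BASE, R=echo -> take RIGHT -> echo
i=5: L=hotel, R=delta=BASE -> take LEFT -> hotel
i=6: L=bravo R=bravo -> agree -> bravo

Answer: golf
charlie
bravo
golf
echo
hotel
bravo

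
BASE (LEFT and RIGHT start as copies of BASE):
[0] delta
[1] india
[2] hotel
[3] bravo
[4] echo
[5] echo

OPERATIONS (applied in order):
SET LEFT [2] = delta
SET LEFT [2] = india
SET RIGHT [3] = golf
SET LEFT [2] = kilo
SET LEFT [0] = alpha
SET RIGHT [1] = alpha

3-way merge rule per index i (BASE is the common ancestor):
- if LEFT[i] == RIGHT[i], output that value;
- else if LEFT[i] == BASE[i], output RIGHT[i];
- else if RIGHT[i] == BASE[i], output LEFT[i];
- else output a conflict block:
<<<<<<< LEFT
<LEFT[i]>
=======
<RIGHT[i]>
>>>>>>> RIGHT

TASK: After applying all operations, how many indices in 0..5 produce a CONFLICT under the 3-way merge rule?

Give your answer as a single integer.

Answer: 0

Derivation:
Final LEFT:  [alpha, india, kilo, bravo, echo, echo]
Final RIGHT: [delta, alpha, hotel, golf, echo, echo]
i=0: L=alpha, R=delta=BASE -> take LEFT -> alpha
i=1: L=india=BASE, R=alpha -> take RIGHT -> alpha
i=2: L=kilo, R=hotel=BASE -> take LEFT -> kilo
i=3: L=bravo=BASE, R=golf -> take RIGHT -> golf
i=4: L=echo R=echo -> agree -> echo
i=5: L=echo R=echo -> agree -> echo
Conflict count: 0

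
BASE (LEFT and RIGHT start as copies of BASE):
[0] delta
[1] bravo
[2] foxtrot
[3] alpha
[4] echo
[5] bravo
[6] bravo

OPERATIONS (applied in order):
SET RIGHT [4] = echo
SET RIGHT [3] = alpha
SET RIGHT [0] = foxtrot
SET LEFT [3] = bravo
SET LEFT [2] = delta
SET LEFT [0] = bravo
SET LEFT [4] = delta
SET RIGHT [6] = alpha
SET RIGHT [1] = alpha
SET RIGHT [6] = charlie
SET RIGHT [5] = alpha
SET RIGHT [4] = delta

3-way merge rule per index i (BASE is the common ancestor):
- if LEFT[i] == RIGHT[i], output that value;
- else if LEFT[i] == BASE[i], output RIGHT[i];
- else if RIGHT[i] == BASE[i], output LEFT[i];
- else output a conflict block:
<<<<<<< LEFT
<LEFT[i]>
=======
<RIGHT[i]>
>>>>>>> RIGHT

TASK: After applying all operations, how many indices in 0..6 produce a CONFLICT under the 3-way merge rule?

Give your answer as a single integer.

Final LEFT:  [bravo, bravo, delta, bravo, delta, bravo, bravo]
Final RIGHT: [foxtrot, alpha, foxtrot, alpha, delta, alpha, charlie]
i=0: BASE=delta L=bravo R=foxtrot all differ -> CONFLICT
i=1: L=bravo=BASE, R=alpha -> take RIGHT -> alpha
i=2: L=delta, R=foxtrot=BASE -> take LEFT -> delta
i=3: L=bravo, R=alpha=BASE -> take LEFT -> bravo
i=4: L=delta R=delta -> agree -> delta
i=5: L=bravo=BASE, R=alpha -> take RIGHT -> alpha
i=6: L=bravo=BASE, R=charlie -> take RIGHT -> charlie
Conflict count: 1

Answer: 1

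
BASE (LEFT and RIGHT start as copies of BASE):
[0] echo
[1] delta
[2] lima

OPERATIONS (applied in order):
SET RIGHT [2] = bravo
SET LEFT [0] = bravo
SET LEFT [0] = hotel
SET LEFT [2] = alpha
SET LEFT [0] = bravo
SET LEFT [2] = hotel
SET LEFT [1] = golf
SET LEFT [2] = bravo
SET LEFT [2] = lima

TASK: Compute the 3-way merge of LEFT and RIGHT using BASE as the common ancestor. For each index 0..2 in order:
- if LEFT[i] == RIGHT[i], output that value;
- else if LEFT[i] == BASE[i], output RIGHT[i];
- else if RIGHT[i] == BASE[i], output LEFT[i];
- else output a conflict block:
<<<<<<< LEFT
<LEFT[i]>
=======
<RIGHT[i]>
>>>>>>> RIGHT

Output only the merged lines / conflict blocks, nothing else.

Answer: bravo
golf
bravo

Derivation:
Final LEFT:  [bravo, golf, lima]
Final RIGHT: [echo, delta, bravo]
i=0: L=bravo, R=echo=BASE -> take LEFT -> bravo
i=1: L=golf, R=delta=BASE -> take LEFT -> golf
i=2: L=lima=BASE, R=bravo -> take RIGHT -> bravo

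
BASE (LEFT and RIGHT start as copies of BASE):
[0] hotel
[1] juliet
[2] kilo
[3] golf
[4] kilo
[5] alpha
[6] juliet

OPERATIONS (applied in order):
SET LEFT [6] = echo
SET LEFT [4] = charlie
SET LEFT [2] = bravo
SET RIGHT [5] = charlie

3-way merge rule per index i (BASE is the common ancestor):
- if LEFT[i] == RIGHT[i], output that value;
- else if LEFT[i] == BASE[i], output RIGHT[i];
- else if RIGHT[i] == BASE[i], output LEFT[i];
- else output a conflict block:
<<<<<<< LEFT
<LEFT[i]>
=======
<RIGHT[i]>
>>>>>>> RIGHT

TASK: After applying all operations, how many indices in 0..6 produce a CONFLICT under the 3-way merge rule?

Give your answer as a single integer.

Final LEFT:  [hotel, juliet, bravo, golf, charlie, alpha, echo]
Final RIGHT: [hotel, juliet, kilo, golf, kilo, charlie, juliet]
i=0: L=hotel R=hotel -> agree -> hotel
i=1: L=juliet R=juliet -> agree -> juliet
i=2: L=bravo, R=kilo=BASE -> take LEFT -> bravo
i=3: L=golf R=golf -> agree -> golf
i=4: L=charlie, R=kilo=BASE -> take LEFT -> charlie
i=5: L=alpha=BASE, R=charlie -> take RIGHT -> charlie
i=6: L=echo, R=juliet=BASE -> take LEFT -> echo
Conflict count: 0

Answer: 0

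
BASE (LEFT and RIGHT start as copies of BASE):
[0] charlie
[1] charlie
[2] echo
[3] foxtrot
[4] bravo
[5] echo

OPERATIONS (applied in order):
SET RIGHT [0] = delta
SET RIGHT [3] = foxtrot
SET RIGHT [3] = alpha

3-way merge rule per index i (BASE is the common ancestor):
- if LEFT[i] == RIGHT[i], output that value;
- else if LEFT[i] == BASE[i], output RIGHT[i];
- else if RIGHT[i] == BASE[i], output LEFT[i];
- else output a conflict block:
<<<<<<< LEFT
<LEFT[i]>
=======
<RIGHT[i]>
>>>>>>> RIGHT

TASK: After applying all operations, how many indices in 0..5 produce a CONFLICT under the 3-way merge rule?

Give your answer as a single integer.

Final LEFT:  [charlie, charlie, echo, foxtrot, bravo, echo]
Final RIGHT: [delta, charlie, echo, alpha, bravo, echo]
i=0: L=charlie=BASE, R=delta -> take RIGHT -> delta
i=1: L=charlie R=charlie -> agree -> charlie
i=2: L=echo R=echo -> agree -> echo
i=3: L=foxtrot=BASE, R=alpha -> take RIGHT -> alpha
i=4: L=bravo R=bravo -> agree -> bravo
i=5: L=echo R=echo -> agree -> echo
Conflict count: 0

Answer: 0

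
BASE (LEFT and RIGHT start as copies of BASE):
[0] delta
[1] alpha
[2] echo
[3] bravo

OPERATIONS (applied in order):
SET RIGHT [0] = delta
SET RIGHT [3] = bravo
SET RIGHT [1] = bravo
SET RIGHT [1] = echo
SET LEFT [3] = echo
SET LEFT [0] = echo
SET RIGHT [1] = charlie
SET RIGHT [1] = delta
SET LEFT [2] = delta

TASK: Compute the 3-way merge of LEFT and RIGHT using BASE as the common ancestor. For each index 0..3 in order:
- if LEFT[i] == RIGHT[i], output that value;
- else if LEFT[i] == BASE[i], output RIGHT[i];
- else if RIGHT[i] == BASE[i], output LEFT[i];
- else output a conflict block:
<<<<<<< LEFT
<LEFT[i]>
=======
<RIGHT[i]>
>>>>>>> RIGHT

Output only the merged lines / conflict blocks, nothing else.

Final LEFT:  [echo, alpha, delta, echo]
Final RIGHT: [delta, delta, echo, bravo]
i=0: L=echo, R=delta=BASE -> take LEFT -> echo
i=1: L=alpha=BASE, R=delta -> take RIGHT -> delta
i=2: L=delta, R=echo=BASE -> take LEFT -> delta
i=3: L=echo, R=bravo=BASE -> take LEFT -> echo

Answer: echo
delta
delta
echo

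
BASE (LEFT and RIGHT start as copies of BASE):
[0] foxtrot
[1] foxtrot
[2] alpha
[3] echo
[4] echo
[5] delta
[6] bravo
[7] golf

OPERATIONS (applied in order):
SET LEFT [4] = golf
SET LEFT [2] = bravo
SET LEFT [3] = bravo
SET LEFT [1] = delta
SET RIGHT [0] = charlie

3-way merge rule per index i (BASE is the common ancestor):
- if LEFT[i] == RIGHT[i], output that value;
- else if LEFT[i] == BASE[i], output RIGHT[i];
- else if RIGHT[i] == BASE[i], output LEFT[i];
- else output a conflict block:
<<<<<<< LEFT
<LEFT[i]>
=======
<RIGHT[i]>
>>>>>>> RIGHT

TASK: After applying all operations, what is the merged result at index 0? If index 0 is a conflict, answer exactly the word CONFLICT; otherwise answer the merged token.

Answer: charlie

Derivation:
Final LEFT:  [foxtrot, delta, bravo, bravo, golf, delta, bravo, golf]
Final RIGHT: [charlie, foxtrot, alpha, echo, echo, delta, bravo, golf]
i=0: L=foxtrot=BASE, R=charlie -> take RIGHT -> charlie
i=1: L=delta, R=foxtrot=BASE -> take LEFT -> delta
i=2: L=bravo, R=alpha=BASE -> take LEFT -> bravo
i=3: L=bravo, R=echo=BASE -> take LEFT -> bravo
i=4: L=golf, R=echo=BASE -> take LEFT -> golf
i=5: L=delta R=delta -> agree -> delta
i=6: L=bravo R=bravo -> agree -> bravo
i=7: L=golf R=golf -> agree -> golf
Index 0 -> charlie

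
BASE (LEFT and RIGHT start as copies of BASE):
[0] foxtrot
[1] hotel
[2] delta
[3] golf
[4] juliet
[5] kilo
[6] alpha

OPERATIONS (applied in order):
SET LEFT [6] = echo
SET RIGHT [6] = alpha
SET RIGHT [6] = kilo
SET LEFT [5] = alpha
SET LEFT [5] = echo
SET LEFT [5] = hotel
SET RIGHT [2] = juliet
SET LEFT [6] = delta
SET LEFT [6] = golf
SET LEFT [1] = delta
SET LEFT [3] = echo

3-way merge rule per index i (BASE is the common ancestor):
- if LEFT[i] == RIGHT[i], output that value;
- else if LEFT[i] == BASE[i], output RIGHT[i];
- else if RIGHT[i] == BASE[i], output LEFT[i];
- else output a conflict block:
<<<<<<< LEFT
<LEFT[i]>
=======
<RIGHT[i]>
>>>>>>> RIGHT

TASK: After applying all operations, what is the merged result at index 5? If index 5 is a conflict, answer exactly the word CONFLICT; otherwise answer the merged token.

Final LEFT:  [foxtrot, delta, delta, echo, juliet, hotel, golf]
Final RIGHT: [foxtrot, hotel, juliet, golf, juliet, kilo, kilo]
i=0: L=foxtrot R=foxtrot -> agree -> foxtrot
i=1: L=delta, R=hotel=BASE -> take LEFT -> delta
i=2: L=delta=BASE, R=juliet -> take RIGHT -> juliet
i=3: L=echo, R=golf=BASE -> take LEFT -> echo
i=4: L=juliet R=juliet -> agree -> juliet
i=5: L=hotel, R=kilo=BASE -> take LEFT -> hotel
i=6: BASE=alpha L=golf R=kilo all differ -> CONFLICT
Index 5 -> hotel

Answer: hotel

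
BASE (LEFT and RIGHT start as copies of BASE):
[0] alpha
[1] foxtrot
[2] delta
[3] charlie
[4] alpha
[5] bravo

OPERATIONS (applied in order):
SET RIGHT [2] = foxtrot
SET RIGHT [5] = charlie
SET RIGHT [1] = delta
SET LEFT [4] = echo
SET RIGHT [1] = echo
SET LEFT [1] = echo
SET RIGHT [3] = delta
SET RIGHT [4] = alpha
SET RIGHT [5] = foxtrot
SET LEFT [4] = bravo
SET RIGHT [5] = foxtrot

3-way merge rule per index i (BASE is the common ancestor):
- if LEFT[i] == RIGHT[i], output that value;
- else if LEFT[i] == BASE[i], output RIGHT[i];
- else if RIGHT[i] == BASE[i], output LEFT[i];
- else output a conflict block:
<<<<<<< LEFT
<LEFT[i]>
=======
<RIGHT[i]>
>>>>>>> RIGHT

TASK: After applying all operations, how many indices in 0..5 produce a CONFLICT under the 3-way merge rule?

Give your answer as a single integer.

Answer: 0

Derivation:
Final LEFT:  [alpha, echo, delta, charlie, bravo, bravo]
Final RIGHT: [alpha, echo, foxtrot, delta, alpha, foxtrot]
i=0: L=alpha R=alpha -> agree -> alpha
i=1: L=echo R=echo -> agree -> echo
i=2: L=delta=BASE, R=foxtrot -> take RIGHT -> foxtrot
i=3: L=charlie=BASE, R=delta -> take RIGHT -> delta
i=4: L=bravo, R=alpha=BASE -> take LEFT -> bravo
i=5: L=bravo=BASE, R=foxtrot -> take RIGHT -> foxtrot
Conflict count: 0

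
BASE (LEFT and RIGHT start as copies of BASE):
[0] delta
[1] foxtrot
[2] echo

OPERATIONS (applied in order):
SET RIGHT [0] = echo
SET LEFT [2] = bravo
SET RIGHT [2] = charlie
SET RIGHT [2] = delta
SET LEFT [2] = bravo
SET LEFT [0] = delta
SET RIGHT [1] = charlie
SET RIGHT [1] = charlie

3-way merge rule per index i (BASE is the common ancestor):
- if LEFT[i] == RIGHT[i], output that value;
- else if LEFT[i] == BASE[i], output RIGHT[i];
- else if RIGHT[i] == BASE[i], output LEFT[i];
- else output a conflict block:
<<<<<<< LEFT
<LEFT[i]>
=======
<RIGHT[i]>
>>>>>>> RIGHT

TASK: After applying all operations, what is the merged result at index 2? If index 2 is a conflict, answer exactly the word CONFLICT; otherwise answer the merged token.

Final LEFT:  [delta, foxtrot, bravo]
Final RIGHT: [echo, charlie, delta]
i=0: L=delta=BASE, R=echo -> take RIGHT -> echo
i=1: L=foxtrot=BASE, R=charlie -> take RIGHT -> charlie
i=2: BASE=echo L=bravo R=delta all differ -> CONFLICT
Index 2 -> CONFLICT

Answer: CONFLICT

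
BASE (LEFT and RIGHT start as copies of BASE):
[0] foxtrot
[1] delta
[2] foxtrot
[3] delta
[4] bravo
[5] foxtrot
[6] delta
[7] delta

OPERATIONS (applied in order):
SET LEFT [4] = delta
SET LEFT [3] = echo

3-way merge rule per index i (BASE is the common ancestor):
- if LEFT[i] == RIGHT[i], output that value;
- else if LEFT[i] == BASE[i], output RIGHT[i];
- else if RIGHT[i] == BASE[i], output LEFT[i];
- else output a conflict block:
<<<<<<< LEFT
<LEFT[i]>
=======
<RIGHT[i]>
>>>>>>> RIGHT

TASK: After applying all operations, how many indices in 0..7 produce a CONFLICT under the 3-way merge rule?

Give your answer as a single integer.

Final LEFT:  [foxtrot, delta, foxtrot, echo, delta, foxtrot, delta, delta]
Final RIGHT: [foxtrot, delta, foxtrot, delta, bravo, foxtrot, delta, delta]
i=0: L=foxtrot R=foxtrot -> agree -> foxtrot
i=1: L=delta R=delta -> agree -> delta
i=2: L=foxtrot R=foxtrot -> agree -> foxtrot
i=3: L=echo, R=delta=BASE -> take LEFT -> echo
i=4: L=delta, R=bravo=BASE -> take LEFT -> delta
i=5: L=foxtrot R=foxtrot -> agree -> foxtrot
i=6: L=delta R=delta -> agree -> delta
i=7: L=delta R=delta -> agree -> delta
Conflict count: 0

Answer: 0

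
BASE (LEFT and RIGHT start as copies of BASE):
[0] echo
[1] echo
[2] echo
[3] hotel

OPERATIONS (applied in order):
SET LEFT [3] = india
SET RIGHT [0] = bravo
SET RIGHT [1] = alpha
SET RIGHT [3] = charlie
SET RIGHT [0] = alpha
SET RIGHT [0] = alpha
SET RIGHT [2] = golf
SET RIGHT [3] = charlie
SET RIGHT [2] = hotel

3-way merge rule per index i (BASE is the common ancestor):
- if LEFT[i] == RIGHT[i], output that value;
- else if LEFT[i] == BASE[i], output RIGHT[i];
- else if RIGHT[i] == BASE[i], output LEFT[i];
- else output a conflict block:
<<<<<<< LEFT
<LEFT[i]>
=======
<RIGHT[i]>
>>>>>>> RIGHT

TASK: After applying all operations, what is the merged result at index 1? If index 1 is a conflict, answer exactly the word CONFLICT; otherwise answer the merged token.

Final LEFT:  [echo, echo, echo, india]
Final RIGHT: [alpha, alpha, hotel, charlie]
i=0: L=echo=BASE, R=alpha -> take RIGHT -> alpha
i=1: L=echo=BASE, R=alpha -> take RIGHT -> alpha
i=2: L=echo=BASE, R=hotel -> take RIGHT -> hotel
i=3: BASE=hotel L=india R=charlie all differ -> CONFLICT
Index 1 -> alpha

Answer: alpha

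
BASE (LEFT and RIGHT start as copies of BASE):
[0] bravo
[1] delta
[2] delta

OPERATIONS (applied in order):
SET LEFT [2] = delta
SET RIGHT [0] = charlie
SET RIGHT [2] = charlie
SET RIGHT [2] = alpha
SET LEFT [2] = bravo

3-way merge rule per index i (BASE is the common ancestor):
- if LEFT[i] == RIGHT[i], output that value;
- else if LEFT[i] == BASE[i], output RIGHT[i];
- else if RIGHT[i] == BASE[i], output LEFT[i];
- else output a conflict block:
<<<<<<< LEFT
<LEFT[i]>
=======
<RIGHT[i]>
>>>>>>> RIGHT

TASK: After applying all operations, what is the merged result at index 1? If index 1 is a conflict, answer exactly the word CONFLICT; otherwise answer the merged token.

Final LEFT:  [bravo, delta, bravo]
Final RIGHT: [charlie, delta, alpha]
i=0: L=bravo=BASE, R=charlie -> take RIGHT -> charlie
i=1: L=delta R=delta -> agree -> delta
i=2: BASE=delta L=bravo R=alpha all differ -> CONFLICT
Index 1 -> delta

Answer: delta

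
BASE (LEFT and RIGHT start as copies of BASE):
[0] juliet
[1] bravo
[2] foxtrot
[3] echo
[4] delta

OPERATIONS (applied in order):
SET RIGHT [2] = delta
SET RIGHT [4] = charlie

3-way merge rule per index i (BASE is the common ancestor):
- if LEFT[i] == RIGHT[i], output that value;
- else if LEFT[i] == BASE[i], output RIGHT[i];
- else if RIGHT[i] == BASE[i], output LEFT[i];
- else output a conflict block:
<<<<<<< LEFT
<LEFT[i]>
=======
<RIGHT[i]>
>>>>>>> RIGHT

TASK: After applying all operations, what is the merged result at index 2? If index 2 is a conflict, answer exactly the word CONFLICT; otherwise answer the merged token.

Answer: delta

Derivation:
Final LEFT:  [juliet, bravo, foxtrot, echo, delta]
Final RIGHT: [juliet, bravo, delta, echo, charlie]
i=0: L=juliet R=juliet -> agree -> juliet
i=1: L=bravo R=bravo -> agree -> bravo
i=2: L=foxtrot=BASE, R=delta -> take RIGHT -> delta
i=3: L=echo R=echo -> agree -> echo
i=4: L=delta=BASE, R=charlie -> take RIGHT -> charlie
Index 2 -> delta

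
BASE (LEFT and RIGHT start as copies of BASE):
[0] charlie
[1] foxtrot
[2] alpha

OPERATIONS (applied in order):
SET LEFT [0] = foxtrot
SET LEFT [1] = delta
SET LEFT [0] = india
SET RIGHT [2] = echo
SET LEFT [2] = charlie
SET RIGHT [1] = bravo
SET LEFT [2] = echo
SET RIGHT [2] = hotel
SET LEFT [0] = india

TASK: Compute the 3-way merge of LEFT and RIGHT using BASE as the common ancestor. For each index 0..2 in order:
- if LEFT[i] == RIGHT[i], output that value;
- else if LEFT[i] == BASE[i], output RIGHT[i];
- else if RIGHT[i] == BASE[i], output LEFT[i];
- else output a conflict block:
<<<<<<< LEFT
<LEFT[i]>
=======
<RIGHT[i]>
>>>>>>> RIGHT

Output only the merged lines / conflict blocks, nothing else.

Answer: india
<<<<<<< LEFT
delta
=======
bravo
>>>>>>> RIGHT
<<<<<<< LEFT
echo
=======
hotel
>>>>>>> RIGHT

Derivation:
Final LEFT:  [india, delta, echo]
Final RIGHT: [charlie, bravo, hotel]
i=0: L=india, R=charlie=BASE -> take LEFT -> india
i=1: BASE=foxtrot L=delta R=bravo all differ -> CONFLICT
i=2: BASE=alpha L=echo R=hotel all differ -> CONFLICT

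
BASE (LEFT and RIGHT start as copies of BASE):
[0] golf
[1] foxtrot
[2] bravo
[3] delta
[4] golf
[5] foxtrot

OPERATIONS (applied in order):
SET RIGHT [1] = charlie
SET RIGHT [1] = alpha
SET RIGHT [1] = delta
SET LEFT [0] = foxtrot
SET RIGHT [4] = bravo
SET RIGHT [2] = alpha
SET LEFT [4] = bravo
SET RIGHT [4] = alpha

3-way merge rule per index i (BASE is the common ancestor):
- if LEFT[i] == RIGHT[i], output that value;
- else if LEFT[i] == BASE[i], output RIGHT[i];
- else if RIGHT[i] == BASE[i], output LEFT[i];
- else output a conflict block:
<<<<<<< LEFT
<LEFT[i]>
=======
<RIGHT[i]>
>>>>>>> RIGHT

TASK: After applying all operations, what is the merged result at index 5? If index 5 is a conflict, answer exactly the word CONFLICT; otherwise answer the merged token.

Final LEFT:  [foxtrot, foxtrot, bravo, delta, bravo, foxtrot]
Final RIGHT: [golf, delta, alpha, delta, alpha, foxtrot]
i=0: L=foxtrot, R=golf=BASE -> take LEFT -> foxtrot
i=1: L=foxtrot=BASE, R=delta -> take RIGHT -> delta
i=2: L=bravo=BASE, R=alpha -> take RIGHT -> alpha
i=3: L=delta R=delta -> agree -> delta
i=4: BASE=golf L=bravo R=alpha all differ -> CONFLICT
i=5: L=foxtrot R=foxtrot -> agree -> foxtrot
Index 5 -> foxtrot

Answer: foxtrot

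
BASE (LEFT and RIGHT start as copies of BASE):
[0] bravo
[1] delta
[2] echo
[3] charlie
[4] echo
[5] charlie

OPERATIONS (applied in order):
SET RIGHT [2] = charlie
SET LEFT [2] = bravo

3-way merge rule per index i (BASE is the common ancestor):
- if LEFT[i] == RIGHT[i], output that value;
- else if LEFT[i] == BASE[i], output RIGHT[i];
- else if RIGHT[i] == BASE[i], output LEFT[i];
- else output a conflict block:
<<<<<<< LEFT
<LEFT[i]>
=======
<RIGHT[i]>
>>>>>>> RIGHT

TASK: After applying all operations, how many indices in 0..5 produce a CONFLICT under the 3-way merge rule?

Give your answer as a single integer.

Answer: 1

Derivation:
Final LEFT:  [bravo, delta, bravo, charlie, echo, charlie]
Final RIGHT: [bravo, delta, charlie, charlie, echo, charlie]
i=0: L=bravo R=bravo -> agree -> bravo
i=1: L=delta R=delta -> agree -> delta
i=2: BASE=echo L=bravo R=charlie all differ -> CONFLICT
i=3: L=charlie R=charlie -> agree -> charlie
i=4: L=echo R=echo -> agree -> echo
i=5: L=charlie R=charlie -> agree -> charlie
Conflict count: 1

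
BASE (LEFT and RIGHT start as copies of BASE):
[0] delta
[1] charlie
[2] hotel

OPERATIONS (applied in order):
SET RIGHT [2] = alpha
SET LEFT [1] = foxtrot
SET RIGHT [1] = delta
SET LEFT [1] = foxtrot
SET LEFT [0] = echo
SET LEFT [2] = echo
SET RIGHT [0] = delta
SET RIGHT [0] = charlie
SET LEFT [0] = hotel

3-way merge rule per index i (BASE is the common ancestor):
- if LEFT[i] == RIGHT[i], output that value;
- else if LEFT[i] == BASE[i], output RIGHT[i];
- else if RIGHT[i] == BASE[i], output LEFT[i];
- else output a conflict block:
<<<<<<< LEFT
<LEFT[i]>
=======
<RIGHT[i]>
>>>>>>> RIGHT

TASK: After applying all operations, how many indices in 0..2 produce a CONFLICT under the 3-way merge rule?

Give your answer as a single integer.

Final LEFT:  [hotel, foxtrot, echo]
Final RIGHT: [charlie, delta, alpha]
i=0: BASE=delta L=hotel R=charlie all differ -> CONFLICT
i=1: BASE=charlie L=foxtrot R=delta all differ -> CONFLICT
i=2: BASE=hotel L=echo R=alpha all differ -> CONFLICT
Conflict count: 3

Answer: 3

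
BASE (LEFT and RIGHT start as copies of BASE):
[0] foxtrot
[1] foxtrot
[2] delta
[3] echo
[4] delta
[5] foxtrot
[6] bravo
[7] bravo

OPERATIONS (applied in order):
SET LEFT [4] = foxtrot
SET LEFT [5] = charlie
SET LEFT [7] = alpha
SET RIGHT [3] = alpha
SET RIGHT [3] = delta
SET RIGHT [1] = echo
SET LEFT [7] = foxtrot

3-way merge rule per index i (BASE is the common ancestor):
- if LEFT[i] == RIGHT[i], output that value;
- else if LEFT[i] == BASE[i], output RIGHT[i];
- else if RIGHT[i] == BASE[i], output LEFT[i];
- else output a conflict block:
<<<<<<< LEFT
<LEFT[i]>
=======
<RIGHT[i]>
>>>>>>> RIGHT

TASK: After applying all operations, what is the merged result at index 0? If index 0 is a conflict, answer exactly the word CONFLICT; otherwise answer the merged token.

Final LEFT:  [foxtrot, foxtrot, delta, echo, foxtrot, charlie, bravo, foxtrot]
Final RIGHT: [foxtrot, echo, delta, delta, delta, foxtrot, bravo, bravo]
i=0: L=foxtrot R=foxtrot -> agree -> foxtrot
i=1: L=foxtrot=BASE, R=echo -> take RIGHT -> echo
i=2: L=delta R=delta -> agree -> delta
i=3: L=echo=BASE, R=delta -> take RIGHT -> delta
i=4: L=foxtrot, R=delta=BASE -> take LEFT -> foxtrot
i=5: L=charlie, R=foxtrot=BASE -> take LEFT -> charlie
i=6: L=bravo R=bravo -> agree -> bravo
i=7: L=foxtrot, R=bravo=BASE -> take LEFT -> foxtrot
Index 0 -> foxtrot

Answer: foxtrot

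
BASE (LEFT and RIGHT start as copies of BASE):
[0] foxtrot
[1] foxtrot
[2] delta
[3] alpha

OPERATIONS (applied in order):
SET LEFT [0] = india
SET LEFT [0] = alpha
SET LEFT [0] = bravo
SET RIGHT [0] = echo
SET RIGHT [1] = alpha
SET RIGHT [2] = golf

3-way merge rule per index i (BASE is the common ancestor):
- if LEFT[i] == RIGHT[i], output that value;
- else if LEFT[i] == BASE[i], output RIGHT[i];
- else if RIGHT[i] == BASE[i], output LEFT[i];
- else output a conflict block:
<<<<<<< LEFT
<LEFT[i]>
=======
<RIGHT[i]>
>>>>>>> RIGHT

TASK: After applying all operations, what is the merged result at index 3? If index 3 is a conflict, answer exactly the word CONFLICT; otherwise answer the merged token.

Answer: alpha

Derivation:
Final LEFT:  [bravo, foxtrot, delta, alpha]
Final RIGHT: [echo, alpha, golf, alpha]
i=0: BASE=foxtrot L=bravo R=echo all differ -> CONFLICT
i=1: L=foxtrot=BASE, R=alpha -> take RIGHT -> alpha
i=2: L=delta=BASE, R=golf -> take RIGHT -> golf
i=3: L=alpha R=alpha -> agree -> alpha
Index 3 -> alpha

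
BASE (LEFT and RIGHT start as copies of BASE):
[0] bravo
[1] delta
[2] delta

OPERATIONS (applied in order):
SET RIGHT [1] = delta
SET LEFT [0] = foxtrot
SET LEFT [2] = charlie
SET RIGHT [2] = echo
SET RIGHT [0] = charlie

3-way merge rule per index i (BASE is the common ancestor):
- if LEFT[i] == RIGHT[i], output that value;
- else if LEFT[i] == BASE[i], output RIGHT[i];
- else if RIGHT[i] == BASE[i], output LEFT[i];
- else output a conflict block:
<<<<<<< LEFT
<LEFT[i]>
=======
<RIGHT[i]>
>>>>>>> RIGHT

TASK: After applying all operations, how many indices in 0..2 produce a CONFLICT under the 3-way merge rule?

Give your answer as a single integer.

Final LEFT:  [foxtrot, delta, charlie]
Final RIGHT: [charlie, delta, echo]
i=0: BASE=bravo L=foxtrot R=charlie all differ -> CONFLICT
i=1: L=delta R=delta -> agree -> delta
i=2: BASE=delta L=charlie R=echo all differ -> CONFLICT
Conflict count: 2

Answer: 2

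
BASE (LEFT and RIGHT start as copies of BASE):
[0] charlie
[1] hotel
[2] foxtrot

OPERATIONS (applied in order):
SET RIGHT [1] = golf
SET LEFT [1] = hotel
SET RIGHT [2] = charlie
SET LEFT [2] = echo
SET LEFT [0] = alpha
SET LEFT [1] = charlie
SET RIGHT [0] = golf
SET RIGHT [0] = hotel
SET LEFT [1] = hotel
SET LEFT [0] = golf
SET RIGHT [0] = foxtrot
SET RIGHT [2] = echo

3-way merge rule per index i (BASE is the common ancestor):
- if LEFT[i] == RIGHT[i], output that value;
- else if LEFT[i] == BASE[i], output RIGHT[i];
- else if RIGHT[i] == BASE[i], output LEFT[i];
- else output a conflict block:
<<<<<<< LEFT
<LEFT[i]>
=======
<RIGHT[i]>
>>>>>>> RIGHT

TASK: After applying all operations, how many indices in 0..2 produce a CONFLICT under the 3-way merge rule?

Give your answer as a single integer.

Answer: 1

Derivation:
Final LEFT:  [golf, hotel, echo]
Final RIGHT: [foxtrot, golf, echo]
i=0: BASE=charlie L=golf R=foxtrot all differ -> CONFLICT
i=1: L=hotel=BASE, R=golf -> take RIGHT -> golf
i=2: L=echo R=echo -> agree -> echo
Conflict count: 1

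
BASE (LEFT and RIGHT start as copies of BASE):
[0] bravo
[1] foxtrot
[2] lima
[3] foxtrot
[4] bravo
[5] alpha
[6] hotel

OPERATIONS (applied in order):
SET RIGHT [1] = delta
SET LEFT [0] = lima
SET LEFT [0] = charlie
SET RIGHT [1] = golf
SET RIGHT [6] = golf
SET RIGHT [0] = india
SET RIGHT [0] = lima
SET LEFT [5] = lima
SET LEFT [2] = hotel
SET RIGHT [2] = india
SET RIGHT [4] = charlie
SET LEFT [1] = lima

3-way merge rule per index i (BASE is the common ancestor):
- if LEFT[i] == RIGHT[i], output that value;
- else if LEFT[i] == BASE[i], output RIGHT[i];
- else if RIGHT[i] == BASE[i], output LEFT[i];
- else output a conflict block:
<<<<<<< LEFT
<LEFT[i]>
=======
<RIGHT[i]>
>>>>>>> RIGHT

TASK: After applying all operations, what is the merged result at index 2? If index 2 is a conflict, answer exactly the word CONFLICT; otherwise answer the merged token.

Final LEFT:  [charlie, lima, hotel, foxtrot, bravo, lima, hotel]
Final RIGHT: [lima, golf, india, foxtrot, charlie, alpha, golf]
i=0: BASE=bravo L=charlie R=lima all differ -> CONFLICT
i=1: BASE=foxtrot L=lima R=golf all differ -> CONFLICT
i=2: BASE=lima L=hotel R=india all differ -> CONFLICT
i=3: L=foxtrot R=foxtrot -> agree -> foxtrot
i=4: L=bravo=BASE, R=charlie -> take RIGHT -> charlie
i=5: L=lima, R=alpha=BASE -> take LEFT -> lima
i=6: L=hotel=BASE, R=golf -> take RIGHT -> golf
Index 2 -> CONFLICT

Answer: CONFLICT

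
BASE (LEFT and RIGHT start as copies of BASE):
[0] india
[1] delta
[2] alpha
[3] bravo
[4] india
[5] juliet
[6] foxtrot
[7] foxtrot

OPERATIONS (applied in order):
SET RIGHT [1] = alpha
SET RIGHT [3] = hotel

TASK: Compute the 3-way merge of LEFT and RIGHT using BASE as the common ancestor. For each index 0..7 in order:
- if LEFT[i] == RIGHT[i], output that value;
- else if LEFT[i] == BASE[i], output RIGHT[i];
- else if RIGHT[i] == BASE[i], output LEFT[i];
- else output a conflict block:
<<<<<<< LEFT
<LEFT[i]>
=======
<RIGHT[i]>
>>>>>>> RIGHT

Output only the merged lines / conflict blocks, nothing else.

Answer: india
alpha
alpha
hotel
india
juliet
foxtrot
foxtrot

Derivation:
Final LEFT:  [india, delta, alpha, bravo, india, juliet, foxtrot, foxtrot]
Final RIGHT: [india, alpha, alpha, hotel, india, juliet, foxtrot, foxtrot]
i=0: L=india R=india -> agree -> india
i=1: L=delta=BASE, R=alpha -> take RIGHT -> alpha
i=2: L=alpha R=alpha -> agree -> alpha
i=3: L=bravo=BASE, R=hotel -> take RIGHT -> hotel
i=4: L=india R=india -> agree -> india
i=5: L=juliet R=juliet -> agree -> juliet
i=6: L=foxtrot R=foxtrot -> agree -> foxtrot
i=7: L=foxtrot R=foxtrot -> agree -> foxtrot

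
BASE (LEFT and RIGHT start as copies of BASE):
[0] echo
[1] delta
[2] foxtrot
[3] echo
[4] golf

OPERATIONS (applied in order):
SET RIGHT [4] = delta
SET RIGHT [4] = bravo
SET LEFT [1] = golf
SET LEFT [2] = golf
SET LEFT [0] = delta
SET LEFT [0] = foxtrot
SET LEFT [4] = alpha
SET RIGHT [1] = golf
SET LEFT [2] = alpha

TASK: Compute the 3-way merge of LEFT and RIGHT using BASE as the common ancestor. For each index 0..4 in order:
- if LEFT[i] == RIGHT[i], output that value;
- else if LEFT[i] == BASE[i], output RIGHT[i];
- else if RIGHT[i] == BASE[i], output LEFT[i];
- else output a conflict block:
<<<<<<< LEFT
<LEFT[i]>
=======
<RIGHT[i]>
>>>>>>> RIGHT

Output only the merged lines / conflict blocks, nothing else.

Final LEFT:  [foxtrot, golf, alpha, echo, alpha]
Final RIGHT: [echo, golf, foxtrot, echo, bravo]
i=0: L=foxtrot, R=echo=BASE -> take LEFT -> foxtrot
i=1: L=golf R=golf -> agree -> golf
i=2: L=alpha, R=foxtrot=BASE -> take LEFT -> alpha
i=3: L=echo R=echo -> agree -> echo
i=4: BASE=golf L=alpha R=bravo all differ -> CONFLICT

Answer: foxtrot
golf
alpha
echo
<<<<<<< LEFT
alpha
=======
bravo
>>>>>>> RIGHT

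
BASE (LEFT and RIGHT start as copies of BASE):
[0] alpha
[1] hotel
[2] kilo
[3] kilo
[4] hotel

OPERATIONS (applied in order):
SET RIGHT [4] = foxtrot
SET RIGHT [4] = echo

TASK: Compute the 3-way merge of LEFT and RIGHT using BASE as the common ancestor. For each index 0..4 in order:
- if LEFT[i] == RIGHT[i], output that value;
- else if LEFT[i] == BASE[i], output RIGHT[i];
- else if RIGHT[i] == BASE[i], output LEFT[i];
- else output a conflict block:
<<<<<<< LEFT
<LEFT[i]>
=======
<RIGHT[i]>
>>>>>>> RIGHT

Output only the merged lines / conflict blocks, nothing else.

Answer: alpha
hotel
kilo
kilo
echo

Derivation:
Final LEFT:  [alpha, hotel, kilo, kilo, hotel]
Final RIGHT: [alpha, hotel, kilo, kilo, echo]
i=0: L=alpha R=alpha -> agree -> alpha
i=1: L=hotel R=hotel -> agree -> hotel
i=2: L=kilo R=kilo -> agree -> kilo
i=3: L=kilo R=kilo -> agree -> kilo
i=4: L=hotel=BASE, R=echo -> take RIGHT -> echo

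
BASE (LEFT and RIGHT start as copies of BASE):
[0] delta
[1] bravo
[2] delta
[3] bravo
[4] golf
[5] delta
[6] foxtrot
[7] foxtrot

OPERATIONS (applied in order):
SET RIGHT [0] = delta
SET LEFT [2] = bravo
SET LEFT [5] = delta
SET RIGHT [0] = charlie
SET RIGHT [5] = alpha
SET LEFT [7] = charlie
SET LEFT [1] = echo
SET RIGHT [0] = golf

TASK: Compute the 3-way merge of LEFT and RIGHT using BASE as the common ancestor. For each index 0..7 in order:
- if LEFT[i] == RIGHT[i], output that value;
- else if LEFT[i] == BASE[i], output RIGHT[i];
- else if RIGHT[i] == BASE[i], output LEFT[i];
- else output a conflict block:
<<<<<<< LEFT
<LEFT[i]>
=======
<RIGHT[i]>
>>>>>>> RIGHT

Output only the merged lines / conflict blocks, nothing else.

Answer: golf
echo
bravo
bravo
golf
alpha
foxtrot
charlie

Derivation:
Final LEFT:  [delta, echo, bravo, bravo, golf, delta, foxtrot, charlie]
Final RIGHT: [golf, bravo, delta, bravo, golf, alpha, foxtrot, foxtrot]
i=0: L=delta=BASE, R=golf -> take RIGHT -> golf
i=1: L=echo, R=bravo=BASE -> take LEFT -> echo
i=2: L=bravo, R=delta=BASE -> take LEFT -> bravo
i=3: L=bravo R=bravo -> agree -> bravo
i=4: L=golf R=golf -> agree -> golf
i=5: L=delta=BASE, R=alpha -> take RIGHT -> alpha
i=6: L=foxtrot R=foxtrot -> agree -> foxtrot
i=7: L=charlie, R=foxtrot=BASE -> take LEFT -> charlie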